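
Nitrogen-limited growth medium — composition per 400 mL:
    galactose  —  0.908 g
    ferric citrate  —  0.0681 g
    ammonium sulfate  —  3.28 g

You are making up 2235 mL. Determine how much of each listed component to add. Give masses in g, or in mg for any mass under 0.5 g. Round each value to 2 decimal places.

galactose 5.07 g; ferric citrate 380.51 mg; ammonium sulfate 18.33 g

Ratio of target to recipe volume: 2235 / 400 = 5.5875.
galactose: 0.908 g × (2235 mL / 400 mL) = 5.07 g
ferric citrate: 0.0681 g × (2235 mL / 400 mL) = 0.380509 g = 380.51 mg
ammonium sulfate: 3.28 g × (2235 mL / 400 mL) = 18.33 g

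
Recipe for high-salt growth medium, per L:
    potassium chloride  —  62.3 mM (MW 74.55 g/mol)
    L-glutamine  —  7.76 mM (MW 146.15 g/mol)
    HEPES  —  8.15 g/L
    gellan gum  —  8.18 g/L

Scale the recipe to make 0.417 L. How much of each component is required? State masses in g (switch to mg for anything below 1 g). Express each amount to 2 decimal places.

Working volume: 0.417 L.
potassium chloride: 62.3 mmol/L × 74.55 g/mol × 0.417 L ÷ 1000 = 1.94 g
L-glutamine: 7.76 mmol/L × 146.15 mg/mmol × 0.417 L = 472.93 mg
HEPES: 8.15 g/L × 0.417 L = 3.40 g
gellan gum: 8.18 g/L × 0.417 L = 3.41 g

potassium chloride 1.94 g; L-glutamine 472.93 mg; HEPES 3.40 g; gellan gum 3.41 g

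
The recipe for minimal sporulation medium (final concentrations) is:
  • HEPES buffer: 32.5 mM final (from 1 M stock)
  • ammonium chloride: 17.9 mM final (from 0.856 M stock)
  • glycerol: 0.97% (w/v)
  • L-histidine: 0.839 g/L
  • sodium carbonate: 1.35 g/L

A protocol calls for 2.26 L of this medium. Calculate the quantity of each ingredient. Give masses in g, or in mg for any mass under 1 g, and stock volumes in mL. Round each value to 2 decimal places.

Scale factor relative to 1 L: 2.26.
HEPES buffer: dilute stock: 32.5 mM × 2260 mL ÷ 1000 mM = 73.45 mL
ammonium chloride: V = C2·V2/C1 = 17.9 mM × 2260 mL ÷ 856 mM = 47.26 mL
glycerol: 0.97% w/v = 9.7 g/L → 9.7 × 2.26 L = 21.92 g
L-histidine: 0.839 g/L × 2.26 L = 1.90 g
sodium carbonate: 1.35 g/L × 2.26 L = 3.05 g

HEPES buffer 73.45 mL; ammonium chloride 47.26 mL; glycerol 21.92 g; L-histidine 1.90 g; sodium carbonate 3.05 g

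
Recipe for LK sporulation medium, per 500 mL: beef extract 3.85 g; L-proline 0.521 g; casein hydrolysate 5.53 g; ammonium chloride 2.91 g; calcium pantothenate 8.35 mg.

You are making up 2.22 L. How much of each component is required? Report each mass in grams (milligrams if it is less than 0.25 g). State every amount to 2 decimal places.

beef extract 17.09 g; L-proline 2.31 g; casein hydrolysate 24.55 g; ammonium chloride 12.92 g; calcium pantothenate 37.07 mg

Ratio of target to recipe volume: 2220 / 500 = 4.44.
beef extract: 3.85 g × (2220 mL / 500 mL) = 17.09 g
L-proline: 0.521 g × (2220 mL / 500 mL) = 2.31 g
casein hydrolysate: 5.53 g × (2220 mL / 500 mL) = 24.55 g
ammonium chloride: 2.91 g × (2220 mL / 500 mL) = 12.92 g
calcium pantothenate: 8.35 mg × (2220 mL / 500 mL) = 37.07 mg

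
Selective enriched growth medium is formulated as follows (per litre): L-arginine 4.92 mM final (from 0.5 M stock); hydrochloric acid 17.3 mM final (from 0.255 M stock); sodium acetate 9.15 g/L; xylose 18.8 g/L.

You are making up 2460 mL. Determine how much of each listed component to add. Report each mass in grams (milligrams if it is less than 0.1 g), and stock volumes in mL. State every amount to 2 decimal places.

L-arginine 24.21 mL; hydrochloric acid 166.89 mL; sodium acetate 22.51 g; xylose 46.25 g

Working volume: 2460 mL = 2.46 L.
L-arginine: dilute stock: 4.92 mM × 2460 mL ÷ 500 mM = 24.21 mL
hydrochloric acid: C1V1 = C2V2 → 17.3 mM × 2460 mL ÷ 255 mM = 166.89 mL
sodium acetate: 9.15 g/L × 2.46 L = 22.51 g
xylose: 18.8 g/L × 2.46 L = 46.25 g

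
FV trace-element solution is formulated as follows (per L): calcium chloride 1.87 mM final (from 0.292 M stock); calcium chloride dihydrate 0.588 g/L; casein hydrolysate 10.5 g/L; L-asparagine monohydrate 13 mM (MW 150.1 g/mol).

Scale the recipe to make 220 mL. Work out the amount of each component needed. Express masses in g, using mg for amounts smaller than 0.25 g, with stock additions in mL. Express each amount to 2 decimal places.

calcium chloride 1.41 mL; calcium chloride dihydrate 129.36 mg; casein hydrolysate 2.31 g; L-asparagine monohydrate 0.43 g

Target volume = 220 mL = 0.22 L.
calcium chloride: V = C2·V2/C1 = 1.87 mM × 220 mL ÷ 292 mM = 1.41 mL
calcium chloride dihydrate: 0.588 g/L × 0.22 L = 0.12936 g = 129.36 mg
casein hydrolysate: 10.5 g/L × 0.22 L = 2.31 g
L-asparagine monohydrate: 13 mmol/L × 150.1 g/mol × 0.22 L ÷ 1000 = 0.43 g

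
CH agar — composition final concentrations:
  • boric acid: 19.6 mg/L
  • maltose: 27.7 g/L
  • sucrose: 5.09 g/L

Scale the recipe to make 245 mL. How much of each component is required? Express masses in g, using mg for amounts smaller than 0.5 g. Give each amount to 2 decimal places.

Working volume: 245 mL = 0.245 L.
boric acid: 19.6 mg/L × 0.245 L = 4.80 mg
maltose: 27.7 g/L × 0.245 L = 6.79 g
sucrose: 5.09 g/L × 0.245 L = 1.25 g

boric acid 4.80 mg; maltose 6.79 g; sucrose 1.25 g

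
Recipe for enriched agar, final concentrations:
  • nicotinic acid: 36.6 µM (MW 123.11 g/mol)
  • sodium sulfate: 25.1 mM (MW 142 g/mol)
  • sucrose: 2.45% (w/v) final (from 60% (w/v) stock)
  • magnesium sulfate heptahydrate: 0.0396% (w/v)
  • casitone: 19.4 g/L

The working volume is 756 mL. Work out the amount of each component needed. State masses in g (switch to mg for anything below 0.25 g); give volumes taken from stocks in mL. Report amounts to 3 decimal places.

nicotinic acid 3.406 mg; sodium sulfate 2.695 g; sucrose 30.870 mL; magnesium sulfate heptahydrate 0.299 g; casitone 14.666 g

Target volume = 756 mL = 0.756 L.
nicotinic acid: 36.6 µmol/L × 123.11 g/mol × 0.756 L ÷ 1000 = 3.406 mg
sodium sulfate: 25.1 mmol/L × 142 g/mol × 0.756 L ÷ 1000 = 2.695 g
sucrose: dilute stock: 2.45% ÷ 60% × 756 mL = 30.870 mL
magnesium sulfate heptahydrate: 0.0396% w/v = 0.396 g/L → 0.396 × 0.756 L = 0.299 g
casitone: 19.4 g/L × 0.756 L = 14.666 g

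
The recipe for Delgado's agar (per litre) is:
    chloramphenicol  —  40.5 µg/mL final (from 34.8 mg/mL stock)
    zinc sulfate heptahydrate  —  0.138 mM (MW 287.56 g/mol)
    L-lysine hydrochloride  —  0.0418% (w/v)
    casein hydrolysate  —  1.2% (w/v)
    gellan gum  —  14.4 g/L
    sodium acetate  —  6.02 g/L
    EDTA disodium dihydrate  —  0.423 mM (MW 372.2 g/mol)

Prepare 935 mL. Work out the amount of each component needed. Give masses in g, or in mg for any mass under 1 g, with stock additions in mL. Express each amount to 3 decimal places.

chloramphenicol 1.088 mL; zinc sulfate heptahydrate 37.104 mg; L-lysine hydrochloride 390.830 mg; casein hydrolysate 11.220 g; gellan gum 13.464 g; sodium acetate 5.629 g; EDTA disodium dihydrate 147.207 mg

Working volume: 935 mL = 0.935 L.
chloramphenicol: V = C2·V2/C1 = 40.5 µg/mL × 935 mL ÷ 34800 µg/mL = 1.088 mL
zinc sulfate heptahydrate: 0.138 mmol/L × 287.56 mg/mmol × 0.935 L = 37.104 mg
L-lysine hydrochloride: 0.0418 g per 100 mL × 935 mL ÷ 100 = 0.39083 g = 390.830 mg
casein hydrolysate: 1.2% w/v = 12 g/L → 12 × 0.935 L = 11.220 g
gellan gum: 14.4 g/L × 0.935 L = 13.464 g
sodium acetate: 6.02 g/L × 0.935 L = 5.629 g
EDTA disodium dihydrate: 0.423 mmol/L × 372.2 mg/mmol × 0.935 L = 147.207 mg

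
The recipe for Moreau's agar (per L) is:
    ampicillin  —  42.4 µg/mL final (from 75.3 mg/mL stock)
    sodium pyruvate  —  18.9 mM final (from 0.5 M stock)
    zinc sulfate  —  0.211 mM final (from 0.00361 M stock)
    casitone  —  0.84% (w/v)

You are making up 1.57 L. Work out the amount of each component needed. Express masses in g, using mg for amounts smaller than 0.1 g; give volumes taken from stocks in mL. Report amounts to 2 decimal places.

ampicillin 0.88 mL; sodium pyruvate 59.35 mL; zinc sulfate 91.76 mL; casitone 13.19 g

Scale factor relative to 1 L: 1.57.
ampicillin: dilute stock: 42.4 µg/mL × 1570 mL ÷ 75300 µg/mL = 0.88 mL
sodium pyruvate: dilute stock: 18.9 mM × 1570 mL ÷ 500 mM = 59.35 mL
zinc sulfate: C1V1 = C2V2 → 0.211 mM × 1570 mL ÷ 3.61 mM = 91.76 mL
casitone: 0.84 g per 100 mL × 1570 mL ÷ 100 = 13.19 g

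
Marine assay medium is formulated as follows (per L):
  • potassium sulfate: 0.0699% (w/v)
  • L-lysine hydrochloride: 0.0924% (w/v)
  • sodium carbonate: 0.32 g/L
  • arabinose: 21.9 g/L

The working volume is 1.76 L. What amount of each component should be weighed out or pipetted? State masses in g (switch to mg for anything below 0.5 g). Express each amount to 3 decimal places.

potassium sulfate 1.230 g; L-lysine hydrochloride 1.626 g; sodium carbonate 0.563 g; arabinose 38.544 g

Working volume: 1.76 L.
potassium sulfate: 0.0699% w/v = 0.699 g/L → 0.699 × 1.76 L = 1.230 g
L-lysine hydrochloride: 0.0924 g per 100 mL × 1760 mL ÷ 100 = 1.626 g
sodium carbonate: 0.32 g/L × 1.76 L = 0.563 g
arabinose: 21.9 g/L × 1.76 L = 38.544 g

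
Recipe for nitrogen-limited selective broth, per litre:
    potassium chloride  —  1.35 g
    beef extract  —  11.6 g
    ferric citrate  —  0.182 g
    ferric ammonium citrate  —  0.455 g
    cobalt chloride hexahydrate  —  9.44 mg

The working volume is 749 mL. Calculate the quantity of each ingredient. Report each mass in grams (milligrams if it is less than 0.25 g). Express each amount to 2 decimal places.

Ratio of target to recipe volume: 749 / 1000 = 0.749.
potassium chloride: 1.35 g × (749 mL / 1000 mL) = 1.01 g
beef extract: 11.6 g × (749 mL / 1000 mL) = 8.69 g
ferric citrate: 0.182 g × (749 mL / 1000 mL) = 0.136318 g = 136.32 mg
ferric ammonium citrate: 0.455 g × (749 mL / 1000 mL) = 0.34 g
cobalt chloride hexahydrate: 9.44 mg × (749 mL / 1000 mL) = 7.07 mg

potassium chloride 1.01 g; beef extract 8.69 g; ferric citrate 136.32 mg; ferric ammonium citrate 0.34 g; cobalt chloride hexahydrate 7.07 mg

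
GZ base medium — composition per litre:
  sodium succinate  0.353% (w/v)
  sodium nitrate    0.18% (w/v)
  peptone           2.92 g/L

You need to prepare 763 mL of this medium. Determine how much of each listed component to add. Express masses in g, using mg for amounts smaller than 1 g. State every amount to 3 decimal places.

sodium succinate 2.693 g; sodium nitrate 1.373 g; peptone 2.228 g

Working volume: 763 mL = 0.763 L.
sodium succinate: 0.353 g per 100 mL × 763 mL ÷ 100 = 2.693 g
sodium nitrate: 0.18% w/v = 1.8 g/L → 1.8 × 0.763 L = 1.373 g
peptone: 2.92 g/L × 0.763 L = 2.228 g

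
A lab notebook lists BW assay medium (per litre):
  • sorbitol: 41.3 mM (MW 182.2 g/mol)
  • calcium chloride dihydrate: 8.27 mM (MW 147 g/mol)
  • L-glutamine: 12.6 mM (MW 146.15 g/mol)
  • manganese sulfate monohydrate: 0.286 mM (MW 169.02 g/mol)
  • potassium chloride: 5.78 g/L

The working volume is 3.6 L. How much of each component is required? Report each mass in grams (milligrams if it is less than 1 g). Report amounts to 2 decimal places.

Working volume: 3.6 L.
sorbitol: 41.3 mmol/L × 182.2 g/mol × 3.6 L ÷ 1000 = 27.09 g
calcium chloride dihydrate: 8.27 mmol/L × 147 g/mol × 3.6 L ÷ 1000 = 4.38 g
L-glutamine: 12.6 mmol/L × 146.15 g/mol × 3.6 L ÷ 1000 = 6.63 g
manganese sulfate monohydrate: 0.286 mmol/L × 169.02 mg/mmol × 3.6 L = 174.02 mg
potassium chloride: 5.78 g/L × 3.6 L = 20.81 g

sorbitol 27.09 g; calcium chloride dihydrate 4.38 g; L-glutamine 6.63 g; manganese sulfate monohydrate 174.02 mg; potassium chloride 20.81 g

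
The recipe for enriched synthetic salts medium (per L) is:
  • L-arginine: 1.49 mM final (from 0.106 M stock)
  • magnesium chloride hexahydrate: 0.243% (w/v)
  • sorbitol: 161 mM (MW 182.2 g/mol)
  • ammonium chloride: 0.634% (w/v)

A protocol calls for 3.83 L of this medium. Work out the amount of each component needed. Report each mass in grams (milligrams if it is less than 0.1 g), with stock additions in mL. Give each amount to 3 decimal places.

Scale factor relative to 1 L: 3.83.
L-arginine: V = C2·V2/C1 = 1.49 mM × 3830 mL ÷ 106 mM = 53.837 mL
magnesium chloride hexahydrate: 0.243% w/v = 2.43 g/L → 2.43 × 3.83 L = 9.307 g
sorbitol: 161 mmol/L × 182.2 g/mol × 3.83 L ÷ 1000 = 112.350 g
ammonium chloride: 0.634 g per 100 mL × 3830 mL ÷ 100 = 24.282 g

L-arginine 53.837 mL; magnesium chloride hexahydrate 9.307 g; sorbitol 112.350 g; ammonium chloride 24.282 g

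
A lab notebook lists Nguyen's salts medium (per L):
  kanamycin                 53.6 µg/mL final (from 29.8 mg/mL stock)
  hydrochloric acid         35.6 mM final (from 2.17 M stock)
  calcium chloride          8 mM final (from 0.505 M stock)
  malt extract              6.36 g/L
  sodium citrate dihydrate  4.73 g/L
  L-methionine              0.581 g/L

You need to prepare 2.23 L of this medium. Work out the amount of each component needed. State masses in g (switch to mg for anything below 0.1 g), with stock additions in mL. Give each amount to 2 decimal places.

kanamycin 4.01 mL; hydrochloric acid 36.58 mL; calcium chloride 35.33 mL; malt extract 14.18 g; sodium citrate dihydrate 10.55 g; L-methionine 1.30 g

Scale factor relative to 1 L: 2.23.
kanamycin: dilute stock: 53.6 µg/mL × 2230 mL ÷ 29800 µg/mL = 4.01 mL
hydrochloric acid: dilute stock: 35.6 mM × 2230 mL ÷ 2170 mM = 36.58 mL
calcium chloride: C1V1 = C2V2 → 8 mM × 2230 mL ÷ 505 mM = 35.33 mL
malt extract: 6.36 g/L × 2.23 L = 14.18 g
sodium citrate dihydrate: 4.73 g/L × 2.23 L = 10.55 g
L-methionine: 0.581 g/L × 2.23 L = 1.30 g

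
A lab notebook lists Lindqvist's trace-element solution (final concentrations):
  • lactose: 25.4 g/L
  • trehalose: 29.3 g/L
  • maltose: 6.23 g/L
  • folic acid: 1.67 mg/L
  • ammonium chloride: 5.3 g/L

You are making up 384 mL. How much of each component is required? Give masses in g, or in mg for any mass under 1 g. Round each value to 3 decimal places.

Scale factor relative to 1 L: 0.384.
lactose: 25.4 g/L × 0.384 L = 9.754 g
trehalose: 29.3 g/L × 0.384 L = 11.251 g
maltose: 6.23 g/L × 0.384 L = 2.392 g
folic acid: 1.67 mg/L × 0.384 L = 0.641 mg
ammonium chloride: 5.3 g/L × 0.384 L = 2.035 g

lactose 9.754 g; trehalose 11.251 g; maltose 2.392 g; folic acid 0.641 mg; ammonium chloride 2.035 g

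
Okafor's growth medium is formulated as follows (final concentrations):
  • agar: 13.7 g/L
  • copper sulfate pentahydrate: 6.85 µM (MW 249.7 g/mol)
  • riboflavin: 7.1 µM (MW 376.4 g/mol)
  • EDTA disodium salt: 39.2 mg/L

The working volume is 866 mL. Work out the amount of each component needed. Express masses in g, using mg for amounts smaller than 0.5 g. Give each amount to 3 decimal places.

Working volume: 866 mL = 0.866 L.
agar: 13.7 g/L × 0.866 L = 11.864 g
copper sulfate pentahydrate: 6.85 µmol/L × 249.7 g/mol × 0.866 L ÷ 1000 = 1.481 mg
riboflavin: 7.1 µmol/L × 376.4 g/mol × 0.866 L ÷ 1000 = 2.314 mg
EDTA disodium salt: 39.2 mg/L × 0.866 L = 33.947 mg

agar 11.864 g; copper sulfate pentahydrate 1.481 mg; riboflavin 2.314 mg; EDTA disodium salt 33.947 mg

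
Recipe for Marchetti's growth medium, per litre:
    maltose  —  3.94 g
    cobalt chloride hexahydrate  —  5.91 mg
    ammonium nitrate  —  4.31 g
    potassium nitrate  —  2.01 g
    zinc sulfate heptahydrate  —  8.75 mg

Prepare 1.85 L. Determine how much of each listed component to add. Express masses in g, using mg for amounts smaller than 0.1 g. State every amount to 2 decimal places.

maltose 7.29 g; cobalt chloride hexahydrate 10.93 mg; ammonium nitrate 7.97 g; potassium nitrate 3.72 g; zinc sulfate heptahydrate 16.19 mg

Scale factor = 1850 mL / 1000 mL = 1.85.
maltose: 3.94 g × (1850 mL / 1000 mL) = 7.29 g
cobalt chloride hexahydrate: 5.91 mg × (1850 mL / 1000 mL) = 10.93 mg
ammonium nitrate: 4.31 g × (1850 mL / 1000 mL) = 7.97 g
potassium nitrate: 2.01 g × (1850 mL / 1000 mL) = 3.72 g
zinc sulfate heptahydrate: 8.75 mg × (1850 mL / 1000 mL) = 16.19 mg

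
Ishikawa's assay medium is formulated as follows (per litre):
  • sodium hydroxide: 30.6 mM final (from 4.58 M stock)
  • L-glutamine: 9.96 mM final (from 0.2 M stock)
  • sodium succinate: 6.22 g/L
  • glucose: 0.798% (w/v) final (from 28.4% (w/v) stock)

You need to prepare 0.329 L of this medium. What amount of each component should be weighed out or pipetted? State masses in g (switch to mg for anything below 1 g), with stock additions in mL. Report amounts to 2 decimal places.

sodium hydroxide 2.20 mL; L-glutamine 16.38 mL; sodium succinate 2.05 g; glucose 9.24 mL

Working volume: 0.329 L.
sodium hydroxide: C1V1 = C2V2 → 30.6 mM × 329 mL ÷ 4580 mM = 2.20 mL
L-glutamine: V = C2·V2/C1 = 9.96 mM × 329 mL ÷ 200 mM = 16.38 mL
sodium succinate: 6.22 g/L × 0.329 L = 2.05 g
glucose: V = C2·V2/C1 = 0.798% ÷ 28.4% × 329 mL = 9.24 mL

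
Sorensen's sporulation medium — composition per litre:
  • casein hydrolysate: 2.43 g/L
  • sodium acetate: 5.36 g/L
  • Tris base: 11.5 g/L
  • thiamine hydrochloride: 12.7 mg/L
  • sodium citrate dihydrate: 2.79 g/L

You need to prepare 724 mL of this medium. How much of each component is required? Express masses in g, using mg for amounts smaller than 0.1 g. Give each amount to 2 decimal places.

casein hydrolysate 1.76 g; sodium acetate 3.88 g; Tris base 8.33 g; thiamine hydrochloride 9.19 mg; sodium citrate dihydrate 2.02 g

Working volume: 724 mL = 0.724 L.
casein hydrolysate: 2.43 g/L × 0.724 L = 1.76 g
sodium acetate: 5.36 g/L × 0.724 L = 3.88 g
Tris base: 11.5 g/L × 0.724 L = 8.33 g
thiamine hydrochloride: 12.7 mg/L × 0.724 L = 9.19 mg
sodium citrate dihydrate: 2.79 g/L × 0.724 L = 2.02 g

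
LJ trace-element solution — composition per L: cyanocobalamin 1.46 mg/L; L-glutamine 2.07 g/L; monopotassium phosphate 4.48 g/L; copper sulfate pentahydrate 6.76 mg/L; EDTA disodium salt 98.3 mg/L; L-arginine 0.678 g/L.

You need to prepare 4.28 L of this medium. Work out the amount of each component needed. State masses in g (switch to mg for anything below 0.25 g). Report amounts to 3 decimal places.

cyanocobalamin 6.249 mg; L-glutamine 8.860 g; monopotassium phosphate 19.174 g; copper sulfate pentahydrate 28.933 mg; EDTA disodium salt 0.421 g; L-arginine 2.902 g

Scale factor relative to 1 L: 4.28.
cyanocobalamin: 1.46 mg/L × 4.28 L = 6.249 mg
L-glutamine: 2.07 g/L × 4.28 L = 8.860 g
monopotassium phosphate: 4.48 g/L × 4.28 L = 19.174 g
copper sulfate pentahydrate: 6.76 mg/L × 4.28 L = 28.933 mg
EDTA disodium salt: 98.3 mg/L × 4.28 L = 420.724 mg = 0.421 g
L-arginine: 0.678 g/L × 4.28 L = 2.902 g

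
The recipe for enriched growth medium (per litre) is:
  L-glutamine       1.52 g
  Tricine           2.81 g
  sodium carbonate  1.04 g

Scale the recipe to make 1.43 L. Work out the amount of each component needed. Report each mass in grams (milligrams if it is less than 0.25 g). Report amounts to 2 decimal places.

Scale factor = 1430 mL / 1000 mL = 1.43.
L-glutamine: 1.52 g × (1430 mL / 1000 mL) = 2.17 g
Tricine: 2.81 g × (1430 mL / 1000 mL) = 4.02 g
sodium carbonate: 1.04 g × (1430 mL / 1000 mL) = 1.49 g

L-glutamine 2.17 g; Tricine 4.02 g; sodium carbonate 1.49 g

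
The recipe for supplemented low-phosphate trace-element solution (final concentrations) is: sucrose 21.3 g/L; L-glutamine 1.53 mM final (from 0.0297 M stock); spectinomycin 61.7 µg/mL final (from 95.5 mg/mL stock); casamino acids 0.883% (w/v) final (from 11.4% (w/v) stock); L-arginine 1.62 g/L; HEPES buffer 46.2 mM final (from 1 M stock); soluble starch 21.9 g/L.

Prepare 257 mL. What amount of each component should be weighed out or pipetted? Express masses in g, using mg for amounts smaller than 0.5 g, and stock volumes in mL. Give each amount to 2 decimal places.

Working volume: 257 mL = 0.257 L.
sucrose: 21.3 g/L × 0.257 L = 5.47 g
L-glutamine: dilute stock: 1.53 mM × 257 mL ÷ 29.7 mM = 13.24 mL
spectinomycin: V = C2·V2/C1 = 61.7 µg/mL × 257 mL ÷ 95500 µg/mL = 0.17 mL
casamino acids: C1V1 = C2V2 → 0.883% ÷ 11.4% × 257 mL = 19.91 mL
L-arginine: 1.62 g/L × 0.257 L = 0.41634 g = 416.34 mg
HEPES buffer: dilute stock: 46.2 mM × 257 mL ÷ 1000 mM = 11.87 mL
soluble starch: 21.9 g/L × 0.257 L = 5.63 g

sucrose 5.47 g; L-glutamine 13.24 mL; spectinomycin 0.17 mL; casamino acids 19.91 mL; L-arginine 416.34 mg; HEPES buffer 11.87 mL; soluble starch 5.63 g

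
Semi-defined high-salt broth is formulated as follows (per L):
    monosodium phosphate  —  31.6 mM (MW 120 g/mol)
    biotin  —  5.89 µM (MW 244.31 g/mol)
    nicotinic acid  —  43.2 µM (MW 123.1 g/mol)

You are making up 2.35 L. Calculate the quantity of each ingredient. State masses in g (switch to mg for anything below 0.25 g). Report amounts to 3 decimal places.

Working volume: 2.35 L.
monosodium phosphate: 31.6 mmol/L × 120 g/mol × 2.35 L ÷ 1000 = 8.911 g
biotin: 5.89 µmol/L × 244.31 g/mol × 2.35 L ÷ 1000 = 3.382 mg
nicotinic acid: 43.2 µmol/L × 123.1 g/mol × 2.35 L ÷ 1000 = 12.497 mg

monosodium phosphate 8.911 g; biotin 3.382 mg; nicotinic acid 12.497 mg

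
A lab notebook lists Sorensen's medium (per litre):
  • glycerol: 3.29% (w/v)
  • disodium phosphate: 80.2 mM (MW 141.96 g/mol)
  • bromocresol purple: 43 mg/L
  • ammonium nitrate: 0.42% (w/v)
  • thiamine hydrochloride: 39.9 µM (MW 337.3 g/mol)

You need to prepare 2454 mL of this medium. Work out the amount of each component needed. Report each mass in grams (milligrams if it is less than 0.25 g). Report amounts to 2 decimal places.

glycerol 80.74 g; disodium phosphate 27.94 g; bromocresol purple 105.52 mg; ammonium nitrate 10.31 g; thiamine hydrochloride 33.03 mg

Target volume = 2454 mL = 2.454 L.
glycerol: 3.29% w/v = 32.9 g/L → 32.9 × 2.454 L = 80.74 g
disodium phosphate: 80.2 mmol/L × 141.96 g/mol × 2.454 L ÷ 1000 = 27.94 g
bromocresol purple: 43 mg/L × 2.454 L = 105.52 mg
ammonium nitrate: 0.42 g per 100 mL × 2454 mL ÷ 100 = 10.31 g
thiamine hydrochloride: 39.9 µmol/L × 337.3 g/mol × 2.454 L ÷ 1000 = 33.03 mg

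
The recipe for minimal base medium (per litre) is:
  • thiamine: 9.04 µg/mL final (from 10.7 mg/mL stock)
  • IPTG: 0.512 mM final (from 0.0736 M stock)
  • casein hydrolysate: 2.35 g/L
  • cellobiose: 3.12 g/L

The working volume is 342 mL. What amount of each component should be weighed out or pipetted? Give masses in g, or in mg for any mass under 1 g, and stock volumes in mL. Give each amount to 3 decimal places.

thiamine 0.289 mL; IPTG 2.379 mL; casein hydrolysate 803.700 mg; cellobiose 1.067 g

Target volume = 342 mL = 0.342 L.
thiamine: dilute stock: 9.04 µg/mL × 342 mL ÷ 10700 µg/mL = 0.289 mL
IPTG: dilute stock: 0.512 mM × 342 mL ÷ 73.6 mM = 2.379 mL
casein hydrolysate: 2.35 g/L × 0.342 L = 0.8037 g = 803.700 mg
cellobiose: 3.12 g/L × 0.342 L = 1.067 g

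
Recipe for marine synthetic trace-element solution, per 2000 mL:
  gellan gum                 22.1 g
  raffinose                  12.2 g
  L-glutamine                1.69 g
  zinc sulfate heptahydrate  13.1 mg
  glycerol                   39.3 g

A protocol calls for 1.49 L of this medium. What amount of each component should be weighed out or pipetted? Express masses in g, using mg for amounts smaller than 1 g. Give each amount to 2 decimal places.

Scale factor = 1490 mL / 2000 mL = 0.745.
gellan gum: 22.1 g × (1490 mL / 2000 mL) = 16.46 g
raffinose: 12.2 g × (1490 mL / 2000 mL) = 9.09 g
L-glutamine: 1.69 g × (1490 mL / 2000 mL) = 1.26 g
zinc sulfate heptahydrate: 13.1 mg × (1490 mL / 2000 mL) = 9.76 mg
glycerol: 39.3 g × (1490 mL / 2000 mL) = 29.28 g

gellan gum 16.46 g; raffinose 9.09 g; L-glutamine 1.26 g; zinc sulfate heptahydrate 9.76 mg; glycerol 29.28 g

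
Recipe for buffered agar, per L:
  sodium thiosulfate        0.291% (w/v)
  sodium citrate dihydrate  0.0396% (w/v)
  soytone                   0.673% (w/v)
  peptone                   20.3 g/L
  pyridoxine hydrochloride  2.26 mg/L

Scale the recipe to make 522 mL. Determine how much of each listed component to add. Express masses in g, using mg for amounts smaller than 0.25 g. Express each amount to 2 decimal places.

Target volume = 522 mL = 0.522 L.
sodium thiosulfate: 0.291 g per 100 mL × 522 mL ÷ 100 = 1.52 g
sodium citrate dihydrate: 0.0396% w/v = 0.396 g/L → 0.396 × 0.522 L = 0.206712 g = 206.71 mg
soytone: 0.673% w/v = 6.73 g/L → 6.73 × 0.522 L = 3.51 g
peptone: 20.3 g/L × 0.522 L = 10.60 g
pyridoxine hydrochloride: 2.26 mg/L × 0.522 L = 1.18 mg

sodium thiosulfate 1.52 g; sodium citrate dihydrate 206.71 mg; soytone 3.51 g; peptone 10.60 g; pyridoxine hydrochloride 1.18 mg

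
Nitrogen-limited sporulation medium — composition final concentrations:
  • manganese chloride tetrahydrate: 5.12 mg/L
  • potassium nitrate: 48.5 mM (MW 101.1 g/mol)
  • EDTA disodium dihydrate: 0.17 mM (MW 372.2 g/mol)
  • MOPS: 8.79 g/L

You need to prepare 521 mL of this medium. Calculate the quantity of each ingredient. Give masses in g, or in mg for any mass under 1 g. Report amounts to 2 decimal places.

manganese chloride tetrahydrate 2.67 mg; potassium nitrate 2.55 g; EDTA disodium dihydrate 32.97 mg; MOPS 4.58 g

Working volume: 521 mL = 0.521 L.
manganese chloride tetrahydrate: 5.12 mg/L × 0.521 L = 2.67 mg
potassium nitrate: 48.5 mmol/L × 101.1 g/mol × 0.521 L ÷ 1000 = 2.55 g
EDTA disodium dihydrate: 0.17 mmol/L × 372.2 mg/mmol × 0.521 L = 32.97 mg
MOPS: 8.79 g/L × 0.521 L = 4.58 g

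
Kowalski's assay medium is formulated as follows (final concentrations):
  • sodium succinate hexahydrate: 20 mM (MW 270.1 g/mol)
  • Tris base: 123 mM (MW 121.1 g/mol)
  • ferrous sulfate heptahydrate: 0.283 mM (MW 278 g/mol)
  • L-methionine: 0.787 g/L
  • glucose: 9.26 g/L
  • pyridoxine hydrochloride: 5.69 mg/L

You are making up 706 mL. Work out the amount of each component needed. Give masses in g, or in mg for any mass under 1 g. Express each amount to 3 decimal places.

sodium succinate hexahydrate 3.814 g; Tris base 10.516 g; ferrous sulfate heptahydrate 55.544 mg; L-methionine 555.622 mg; glucose 6.538 g; pyridoxine hydrochloride 4.017 mg

Working volume: 706 mL = 0.706 L.
sodium succinate hexahydrate: 20 mmol/L × 270.1 g/mol × 0.706 L ÷ 1000 = 3.814 g
Tris base: 123 mmol/L × 121.1 g/mol × 0.706 L ÷ 1000 = 10.516 g
ferrous sulfate heptahydrate: 0.283 mmol/L × 278 mg/mmol × 0.706 L = 55.544 mg
L-methionine: 0.787 g/L × 0.706 L = 0.555622 g = 555.622 mg
glucose: 9.26 g/L × 0.706 L = 6.538 g
pyridoxine hydrochloride: 5.69 mg/L × 0.706 L = 4.017 mg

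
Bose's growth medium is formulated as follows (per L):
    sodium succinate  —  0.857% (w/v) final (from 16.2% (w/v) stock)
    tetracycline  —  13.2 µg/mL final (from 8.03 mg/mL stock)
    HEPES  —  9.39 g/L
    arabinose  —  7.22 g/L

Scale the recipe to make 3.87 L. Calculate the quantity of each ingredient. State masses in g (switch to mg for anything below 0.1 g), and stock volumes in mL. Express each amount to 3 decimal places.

sodium succinate 204.728 mL; tetracycline 6.362 mL; HEPES 36.339 g; arabinose 27.941 g

Working volume: 3.87 L.
sodium succinate: dilute stock: 0.857% ÷ 16.2% × 3870 mL = 204.728 mL
tetracycline: V = C2·V2/C1 = 13.2 µg/mL × 3870 mL ÷ 8030 µg/mL = 6.362 mL
HEPES: 9.39 g/L × 3.87 L = 36.339 g
arabinose: 7.22 g/L × 3.87 L = 27.941 g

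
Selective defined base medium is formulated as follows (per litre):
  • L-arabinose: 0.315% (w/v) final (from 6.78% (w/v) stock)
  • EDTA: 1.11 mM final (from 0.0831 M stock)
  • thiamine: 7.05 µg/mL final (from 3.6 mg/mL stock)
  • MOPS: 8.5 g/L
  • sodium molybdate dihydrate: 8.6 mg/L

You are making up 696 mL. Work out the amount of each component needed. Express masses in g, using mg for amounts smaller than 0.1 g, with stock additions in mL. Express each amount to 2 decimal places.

L-arabinose 32.34 mL; EDTA 9.30 mL; thiamine 1.36 mL; MOPS 5.92 g; sodium molybdate dihydrate 5.99 mg

Working volume: 696 mL = 0.696 L.
L-arabinose: C1V1 = C2V2 → 0.315% ÷ 6.78% × 696 mL = 32.34 mL
EDTA: V = C2·V2/C1 = 1.11 mM × 696 mL ÷ 83.1 mM = 9.30 mL
thiamine: C1V1 = C2V2 → 7.05 µg/mL × 696 mL ÷ 3600 µg/mL = 1.36 mL
MOPS: 8.5 g/L × 0.696 L = 5.92 g
sodium molybdate dihydrate: 8.6 mg/L × 0.696 L = 5.99 mg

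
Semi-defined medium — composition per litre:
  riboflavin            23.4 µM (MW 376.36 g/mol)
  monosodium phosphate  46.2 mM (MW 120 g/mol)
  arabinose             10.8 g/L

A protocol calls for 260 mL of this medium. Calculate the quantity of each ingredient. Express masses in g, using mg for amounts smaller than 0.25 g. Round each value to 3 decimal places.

riboflavin 2.290 mg; monosodium phosphate 1.441 g; arabinose 2.808 g

Working volume: 260 mL = 0.26 L.
riboflavin: 23.4 µmol/L × 376.36 g/mol × 0.26 L ÷ 1000 = 2.290 mg
monosodium phosphate: 46.2 mmol/L × 120 g/mol × 0.26 L ÷ 1000 = 1.441 g
arabinose: 10.8 g/L × 0.26 L = 2.808 g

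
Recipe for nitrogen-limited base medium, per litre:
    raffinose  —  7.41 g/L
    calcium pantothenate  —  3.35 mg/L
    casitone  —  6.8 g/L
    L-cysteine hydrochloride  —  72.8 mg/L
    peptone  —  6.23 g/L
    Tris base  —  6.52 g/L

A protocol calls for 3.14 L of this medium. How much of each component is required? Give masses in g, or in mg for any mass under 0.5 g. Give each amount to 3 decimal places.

Scale factor relative to 1 L: 3.14.
raffinose: 7.41 g/L × 3.14 L = 23.267 g
calcium pantothenate: 3.35 mg/L × 3.14 L = 10.519 mg
casitone: 6.8 g/L × 3.14 L = 21.352 g
L-cysteine hydrochloride: 72.8 mg/L × 3.14 L = 228.592 mg
peptone: 6.23 g/L × 3.14 L = 19.562 g
Tris base: 6.52 g/L × 3.14 L = 20.473 g

raffinose 23.267 g; calcium pantothenate 10.519 mg; casitone 21.352 g; L-cysteine hydrochloride 228.592 mg; peptone 19.562 g; Tris base 20.473 g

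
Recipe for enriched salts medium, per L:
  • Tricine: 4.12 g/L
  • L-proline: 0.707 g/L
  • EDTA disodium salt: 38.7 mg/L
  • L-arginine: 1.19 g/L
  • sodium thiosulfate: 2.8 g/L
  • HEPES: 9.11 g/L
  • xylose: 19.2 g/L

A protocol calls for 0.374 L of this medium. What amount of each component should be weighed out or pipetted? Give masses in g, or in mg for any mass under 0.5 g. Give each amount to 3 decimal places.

Tricine 1.541 g; L-proline 264.418 mg; EDTA disodium salt 14.474 mg; L-arginine 445.060 mg; sodium thiosulfate 1.047 g; HEPES 3.407 g; xylose 7.181 g

Working volume: 0.374 L.
Tricine: 4.12 g/L × 0.374 L = 1.541 g
L-proline: 0.707 g/L × 0.374 L = 0.264418 g = 264.418 mg
EDTA disodium salt: 38.7 mg/L × 0.374 L = 14.474 mg
L-arginine: 1.19 g/L × 0.374 L = 0.44506 g = 445.060 mg
sodium thiosulfate: 2.8 g/L × 0.374 L = 1.047 g
HEPES: 9.11 g/L × 0.374 L = 3.407 g
xylose: 19.2 g/L × 0.374 L = 7.181 g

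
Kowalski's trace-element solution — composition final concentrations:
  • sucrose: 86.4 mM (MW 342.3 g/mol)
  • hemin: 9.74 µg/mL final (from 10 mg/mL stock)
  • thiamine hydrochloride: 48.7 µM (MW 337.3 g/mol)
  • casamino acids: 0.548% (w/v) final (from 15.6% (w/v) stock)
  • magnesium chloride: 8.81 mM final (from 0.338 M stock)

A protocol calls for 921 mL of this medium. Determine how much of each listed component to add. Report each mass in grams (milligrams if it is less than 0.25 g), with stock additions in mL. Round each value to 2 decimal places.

Working volume: 921 mL = 0.921 L.
sucrose: 86.4 mmol/L × 342.3 g/mol × 0.921 L ÷ 1000 = 27.24 g
hemin: C1V1 = C2V2 → 9.74 µg/mL × 921 mL ÷ 10000 µg/mL = 0.90 mL
thiamine hydrochloride: 48.7 µmol/L × 337.3 g/mol × 0.921 L ÷ 1000 = 15.13 mg
casamino acids: C1V1 = C2V2 → 0.548% ÷ 15.6% × 921 mL = 32.35 mL
magnesium chloride: C1V1 = C2V2 → 8.81 mM × 921 mL ÷ 338 mM = 24.01 mL

sucrose 27.24 g; hemin 0.90 mL; thiamine hydrochloride 15.13 mg; casamino acids 32.35 mL; magnesium chloride 24.01 mL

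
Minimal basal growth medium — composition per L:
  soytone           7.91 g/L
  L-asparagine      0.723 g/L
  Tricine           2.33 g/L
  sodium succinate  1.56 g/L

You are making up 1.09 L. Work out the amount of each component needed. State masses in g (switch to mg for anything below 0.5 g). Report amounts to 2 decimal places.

soytone 8.62 g; L-asparagine 0.79 g; Tricine 2.54 g; sodium succinate 1.70 g

Scale factor relative to 1 L: 1.09.
soytone: 7.91 g/L × 1.09 L = 8.62 g
L-asparagine: 0.723 g/L × 1.09 L = 0.79 g
Tricine: 2.33 g/L × 1.09 L = 2.54 g
sodium succinate: 1.56 g/L × 1.09 L = 1.70 g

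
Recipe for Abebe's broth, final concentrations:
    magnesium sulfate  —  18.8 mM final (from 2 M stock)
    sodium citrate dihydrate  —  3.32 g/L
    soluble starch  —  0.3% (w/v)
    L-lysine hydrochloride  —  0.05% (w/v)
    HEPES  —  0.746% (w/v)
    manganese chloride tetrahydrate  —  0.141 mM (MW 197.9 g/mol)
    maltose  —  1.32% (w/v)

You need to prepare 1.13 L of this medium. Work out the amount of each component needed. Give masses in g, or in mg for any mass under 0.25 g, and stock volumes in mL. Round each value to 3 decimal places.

Working volume: 1.13 L.
magnesium sulfate: dilute stock: 18.8 mM × 1130 mL ÷ 2000 mM = 10.622 mL
sodium citrate dihydrate: 3.32 g/L × 1.13 L = 3.752 g
soluble starch: 0.3 g per 100 mL × 1130 mL ÷ 100 = 3.390 g
L-lysine hydrochloride: 0.05% w/v = 0.5 g/L → 0.5 × 1.13 L = 0.565 g
HEPES: 0.746 g per 100 mL × 1130 mL ÷ 100 = 8.430 g
manganese chloride tetrahydrate: 0.141 mmol/L × 197.9 mg/mmol × 1.13 L = 31.531 mg
maltose: 1.32 g per 100 mL × 1130 mL ÷ 100 = 14.916 g

magnesium sulfate 10.622 mL; sodium citrate dihydrate 3.752 g; soluble starch 3.390 g; L-lysine hydrochloride 0.565 g; HEPES 8.430 g; manganese chloride tetrahydrate 31.531 mg; maltose 14.916 g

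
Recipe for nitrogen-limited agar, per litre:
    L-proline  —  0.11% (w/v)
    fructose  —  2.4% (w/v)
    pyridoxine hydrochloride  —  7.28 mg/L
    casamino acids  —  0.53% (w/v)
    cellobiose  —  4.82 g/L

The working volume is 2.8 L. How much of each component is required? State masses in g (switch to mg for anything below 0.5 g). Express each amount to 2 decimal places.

L-proline 3.08 g; fructose 67.20 g; pyridoxine hydrochloride 20.38 mg; casamino acids 14.84 g; cellobiose 13.50 g

Working volume: 2.8 L.
L-proline: 0.11% w/v = 1.1 g/L → 1.1 × 2.8 L = 3.08 g
fructose: 2.4% w/v = 24 g/L → 24 × 2.8 L = 67.20 g
pyridoxine hydrochloride: 7.28 mg/L × 2.8 L = 20.38 mg
casamino acids: 0.53 g per 100 mL × 2800 mL ÷ 100 = 14.84 g
cellobiose: 4.82 g/L × 2.8 L = 13.50 g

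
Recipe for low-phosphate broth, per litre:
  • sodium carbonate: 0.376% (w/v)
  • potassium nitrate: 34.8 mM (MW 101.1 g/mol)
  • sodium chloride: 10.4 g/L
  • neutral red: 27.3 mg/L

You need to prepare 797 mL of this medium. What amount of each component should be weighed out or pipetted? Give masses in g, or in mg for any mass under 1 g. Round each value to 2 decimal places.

Working volume: 797 mL = 0.797 L.
sodium carbonate: 0.376% w/v = 3.76 g/L → 3.76 × 0.797 L = 3.00 g
potassium nitrate: 34.8 mmol/L × 101.1 g/mol × 0.797 L ÷ 1000 = 2.80 g
sodium chloride: 10.4 g/L × 0.797 L = 8.29 g
neutral red: 27.3 mg/L × 0.797 L = 21.76 mg

sodium carbonate 3.00 g; potassium nitrate 2.80 g; sodium chloride 8.29 g; neutral red 21.76 mg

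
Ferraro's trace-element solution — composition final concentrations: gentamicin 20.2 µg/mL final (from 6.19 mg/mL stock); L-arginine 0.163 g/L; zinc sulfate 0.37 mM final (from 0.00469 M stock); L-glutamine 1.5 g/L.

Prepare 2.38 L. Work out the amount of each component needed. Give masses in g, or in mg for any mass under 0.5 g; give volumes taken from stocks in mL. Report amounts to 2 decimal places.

Working volume: 2.38 L.
gentamicin: dilute stock: 20.2 µg/mL × 2380 mL ÷ 6190 µg/mL = 7.77 mL
L-arginine: 0.163 g/L × 2.38 L = 0.38794 g = 387.94 mg
zinc sulfate: V = C2·V2/C1 = 0.37 mM × 2380 mL ÷ 4.69 mM = 187.76 mL
L-glutamine: 1.5 g/L × 2.38 L = 3.57 g

gentamicin 7.77 mL; L-arginine 387.94 mg; zinc sulfate 187.76 mL; L-glutamine 3.57 g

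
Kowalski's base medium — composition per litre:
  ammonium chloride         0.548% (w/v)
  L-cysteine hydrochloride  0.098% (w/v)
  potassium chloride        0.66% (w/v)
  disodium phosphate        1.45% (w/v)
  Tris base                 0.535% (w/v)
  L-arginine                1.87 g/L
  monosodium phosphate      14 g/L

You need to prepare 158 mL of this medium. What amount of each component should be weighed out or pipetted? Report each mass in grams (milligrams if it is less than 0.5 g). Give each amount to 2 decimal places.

ammonium chloride 0.87 g; L-cysteine hydrochloride 154.84 mg; potassium chloride 1.04 g; disodium phosphate 2.29 g; Tris base 0.85 g; L-arginine 295.46 mg; monosodium phosphate 2.21 g

Scale factor relative to 1 L: 0.158.
ammonium chloride: 0.548% w/v = 5.48 g/L → 5.48 × 0.158 L = 0.87 g
L-cysteine hydrochloride: 0.098 g per 100 mL × 158 mL ÷ 100 = 0.15484 g = 154.84 mg
potassium chloride: 0.66 g per 100 mL × 158 mL ÷ 100 = 1.04 g
disodium phosphate: 1.45 g per 100 mL × 158 mL ÷ 100 = 2.29 g
Tris base: 0.535% w/v = 5.35 g/L → 5.35 × 0.158 L = 0.85 g
L-arginine: 1.87 g/L × 0.158 L = 0.29546 g = 295.46 mg
monosodium phosphate: 14 g/L × 0.158 L = 2.21 g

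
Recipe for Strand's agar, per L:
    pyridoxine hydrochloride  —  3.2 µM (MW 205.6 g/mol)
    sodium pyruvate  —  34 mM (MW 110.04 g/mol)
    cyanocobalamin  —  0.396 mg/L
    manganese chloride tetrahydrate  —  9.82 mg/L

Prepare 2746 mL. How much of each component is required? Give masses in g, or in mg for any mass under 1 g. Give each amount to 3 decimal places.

Scale factor relative to 1 L: 2.746.
pyridoxine hydrochloride: 3.2 µmol/L × 205.6 g/mol × 2.746 L ÷ 1000 = 1.807 mg
sodium pyruvate: 34 mmol/L × 110.04 g/mol × 2.746 L ÷ 1000 = 10.274 g
cyanocobalamin: 0.396 mg/L × 2.746 L = 1.087 mg
manganese chloride tetrahydrate: 9.82 mg/L × 2.746 L = 26.966 mg

pyridoxine hydrochloride 1.807 mg; sodium pyruvate 10.274 g; cyanocobalamin 1.087 mg; manganese chloride tetrahydrate 26.966 mg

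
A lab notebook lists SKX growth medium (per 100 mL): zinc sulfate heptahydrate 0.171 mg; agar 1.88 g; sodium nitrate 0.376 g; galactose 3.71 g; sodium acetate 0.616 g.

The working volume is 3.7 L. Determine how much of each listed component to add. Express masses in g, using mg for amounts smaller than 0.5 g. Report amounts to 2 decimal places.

Ratio of target to recipe volume: 3700 / 100 = 37.
zinc sulfate heptahydrate: 0.171 mg × (3700 mL / 100 mL) = 6.33 mg
agar: 1.88 g × (3700 mL / 100 mL) = 69.56 g
sodium nitrate: 0.376 g × (3700 mL / 100 mL) = 13.91 g
galactose: 3.71 g × (3700 mL / 100 mL) = 137.27 g
sodium acetate: 0.616 g × (3700 mL / 100 mL) = 22.79 g

zinc sulfate heptahydrate 6.33 mg; agar 69.56 g; sodium nitrate 13.91 g; galactose 137.27 g; sodium acetate 22.79 g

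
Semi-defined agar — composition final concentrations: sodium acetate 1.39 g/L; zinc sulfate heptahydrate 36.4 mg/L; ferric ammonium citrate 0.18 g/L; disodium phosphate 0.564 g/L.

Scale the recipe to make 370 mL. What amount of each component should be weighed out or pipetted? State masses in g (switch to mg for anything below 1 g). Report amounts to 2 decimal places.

Scale factor relative to 1 L: 0.37.
sodium acetate: 1.39 g/L × 0.37 L = 0.5143 g = 514.30 mg
zinc sulfate heptahydrate: 36.4 mg/L × 0.37 L = 13.47 mg
ferric ammonium citrate: 0.18 g/L × 0.37 L = 0.0666 g = 66.60 mg
disodium phosphate: 0.564 g/L × 0.37 L = 0.20868 g = 208.68 mg

sodium acetate 514.30 mg; zinc sulfate heptahydrate 13.47 mg; ferric ammonium citrate 66.60 mg; disodium phosphate 208.68 mg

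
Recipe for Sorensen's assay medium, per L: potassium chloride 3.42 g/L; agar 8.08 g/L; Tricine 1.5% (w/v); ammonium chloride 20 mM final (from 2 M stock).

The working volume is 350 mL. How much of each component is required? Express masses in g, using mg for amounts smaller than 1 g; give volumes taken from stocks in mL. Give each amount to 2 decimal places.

Scale factor relative to 1 L: 0.35.
potassium chloride: 3.42 g/L × 0.35 L = 1.20 g
agar: 8.08 g/L × 0.35 L = 2.83 g
Tricine: 1.5% w/v = 15 g/L → 15 × 0.35 L = 5.25 g
ammonium chloride: C1V1 = C2V2 → 20 mM × 350 mL ÷ 2000 mM = 3.50 mL

potassium chloride 1.20 g; agar 2.83 g; Tricine 5.25 g; ammonium chloride 3.50 mL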